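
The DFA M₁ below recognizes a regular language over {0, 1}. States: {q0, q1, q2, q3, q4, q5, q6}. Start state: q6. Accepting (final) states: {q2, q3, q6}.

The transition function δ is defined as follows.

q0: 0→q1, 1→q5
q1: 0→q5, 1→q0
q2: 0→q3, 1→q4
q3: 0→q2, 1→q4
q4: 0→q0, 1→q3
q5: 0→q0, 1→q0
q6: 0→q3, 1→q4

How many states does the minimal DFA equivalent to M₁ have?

3

All states are reachable from the start state.
P0 = {q2,q3,q6} | {q0,q1,q4,q5}.
Split {q0,q1,q4,q5} by δ(·,1) → {q0,q1,q5} and {q4}.
No further refinement is possible. Final partition (3 blocks): {q2,q3,q6} | {q0,q1,q5} | {q4}.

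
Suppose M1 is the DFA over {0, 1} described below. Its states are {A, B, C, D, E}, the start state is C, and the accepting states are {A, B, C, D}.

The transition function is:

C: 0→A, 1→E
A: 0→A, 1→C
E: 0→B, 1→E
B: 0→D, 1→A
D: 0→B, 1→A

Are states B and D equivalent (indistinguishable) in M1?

Start with accepting vs non-accepting: {A,B,C,D} | {E}.
Refine {A,B,C,D} on symbol 1: members go to different blocks, giving {A,B,D} and {C}.
Split {A,B,D} by δ(·,1) → {B,D} and {A}.
No further refinement is possible. Final partition (4 blocks): {B,D} | {E} | {C} | {A}.
B and D lie in the same block of the stable partition, so they are equivalent — no string distinguishes them.

Yes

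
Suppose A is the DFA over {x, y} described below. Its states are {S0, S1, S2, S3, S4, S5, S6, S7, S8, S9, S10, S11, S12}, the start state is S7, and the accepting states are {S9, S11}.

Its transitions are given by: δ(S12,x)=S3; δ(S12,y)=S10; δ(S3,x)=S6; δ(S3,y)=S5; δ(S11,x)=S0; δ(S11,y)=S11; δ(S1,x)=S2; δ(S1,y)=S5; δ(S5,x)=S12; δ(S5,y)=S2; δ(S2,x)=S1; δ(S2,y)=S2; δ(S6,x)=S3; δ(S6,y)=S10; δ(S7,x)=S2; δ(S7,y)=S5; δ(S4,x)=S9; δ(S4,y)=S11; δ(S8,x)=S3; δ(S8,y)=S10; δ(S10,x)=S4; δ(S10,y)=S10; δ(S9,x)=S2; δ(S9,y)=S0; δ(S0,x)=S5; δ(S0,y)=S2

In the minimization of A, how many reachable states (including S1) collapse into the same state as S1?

2

Reachable states from the start: {S0,S1,S2,S3,S4,S5,S6,S7,S9,S10,S11,S12}. Unreachable: {S8} — drop them.
P0 = {S9,S11} | {S0,S1,S2,S3,S4,S5,S6,S7,S10,S12}.
Refine {S9,S11} on symbol y: members go to different blocks, giving {S9} and {S11}.
Split {S0,S1,S2,S3,S4,S5,S6,S7,S10,S12} by δ(·,x) → {S0,S1,S2,S3,S5,S6,S7,S10,S12} and {S4}.
Refine {S0,S1,S2,S3,S5,S6,S7,S10,S12} on symbol x: members go to different blocks, giving {S0,S1,S2,S3,S5,S6,S7,S12} and {S10}.
Split {S0,S1,S2,S3,S5,S6,S7,S12} by δ(·,y) → {S0,S1,S2,S3,S5,S7} and {S6,S12}.
Refine {S0,S1,S2,S3,S5,S7} on symbol x: members go to different blocks, giving {S0,S1,S2,S7} and {S3,S5}.
Split {S0,S1,S2,S7} by δ(·,x) → {S1,S2,S7} and {S0}.
On input y, block {S1,S2,S7} splits into {S1,S7} and {S2}.
Refine {S3,S5} on symbol y: members go to different blocks, giving {S3} and {S5}.
The partition is now stable with 10 blocks: {S9} | {S1,S7} | {S11} | {S4} | {S10} | {S6,S12} | {S3} | {S0} | {S2} | {S5}.
State S1 belongs to the block {S1,S7}, which has 2 states.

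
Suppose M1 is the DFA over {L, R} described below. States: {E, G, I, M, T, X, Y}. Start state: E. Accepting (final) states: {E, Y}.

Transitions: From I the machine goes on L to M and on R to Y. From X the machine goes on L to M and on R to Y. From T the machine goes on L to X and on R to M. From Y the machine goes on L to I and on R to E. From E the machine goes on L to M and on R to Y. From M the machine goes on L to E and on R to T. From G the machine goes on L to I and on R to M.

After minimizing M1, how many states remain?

5

First remove the unreachable states {G}; 6 states remain.
Initial partition by acceptance: {E,Y} | {I,M,T,X}.
Refine {I,M,T,X} on symbol L: members go to different blocks, giving {I,T,X} and {M}.
On input L, block {E,Y} splits into {Y} and {E}.
Refine {I,T,X} on symbol L: members go to different blocks, giving {I,X} and {T}.
Stable partition: {Y} | {I,X} | {M} | {E} | {T} — 5 equivalence classes.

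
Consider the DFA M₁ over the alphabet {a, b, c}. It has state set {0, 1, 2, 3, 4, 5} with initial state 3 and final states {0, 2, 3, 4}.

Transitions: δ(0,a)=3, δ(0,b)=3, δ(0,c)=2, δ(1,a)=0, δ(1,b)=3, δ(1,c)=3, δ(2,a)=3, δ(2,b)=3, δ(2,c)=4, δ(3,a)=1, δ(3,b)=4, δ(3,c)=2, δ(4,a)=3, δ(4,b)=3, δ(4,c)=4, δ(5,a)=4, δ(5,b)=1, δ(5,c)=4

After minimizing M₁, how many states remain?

States {5} cannot be reached from the start state, so discard them.
Start with accepting vs non-accepting: {0,2,3,4} | {1}.
Refine {0,2,3,4} on symbol a: members go to different blocks, giving {0,2,4} and {3}.
Stable partition: {0,2,4} | {1} | {3} — 3 equivalence classes.

3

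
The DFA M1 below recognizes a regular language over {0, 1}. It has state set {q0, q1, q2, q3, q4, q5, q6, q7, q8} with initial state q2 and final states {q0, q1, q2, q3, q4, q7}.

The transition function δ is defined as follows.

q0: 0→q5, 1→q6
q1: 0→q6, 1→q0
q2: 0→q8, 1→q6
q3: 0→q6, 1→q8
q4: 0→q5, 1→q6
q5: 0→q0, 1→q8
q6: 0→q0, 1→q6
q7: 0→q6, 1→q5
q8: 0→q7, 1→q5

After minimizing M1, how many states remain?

States {q1,q3,q4} cannot be reached from the start state, so discard them.
P0 = {q0,q2,q7} | {q5,q6,q8}.
No further refinement is possible. Final partition (2 blocks): {q0,q2,q7} | {q5,q6,q8}.

2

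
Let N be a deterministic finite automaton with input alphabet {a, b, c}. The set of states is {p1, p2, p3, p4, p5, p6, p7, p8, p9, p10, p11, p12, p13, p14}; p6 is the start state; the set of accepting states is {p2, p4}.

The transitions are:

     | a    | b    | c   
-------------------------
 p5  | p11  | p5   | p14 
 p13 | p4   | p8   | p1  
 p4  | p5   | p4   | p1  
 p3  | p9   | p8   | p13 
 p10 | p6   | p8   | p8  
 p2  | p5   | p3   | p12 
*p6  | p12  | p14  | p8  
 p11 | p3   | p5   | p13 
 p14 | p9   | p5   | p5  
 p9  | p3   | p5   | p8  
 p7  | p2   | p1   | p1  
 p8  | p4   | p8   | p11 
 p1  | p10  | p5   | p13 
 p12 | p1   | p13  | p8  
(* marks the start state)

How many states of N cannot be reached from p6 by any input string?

2

No path from p6 leads to p2, p7; the other 12 states are all reachable.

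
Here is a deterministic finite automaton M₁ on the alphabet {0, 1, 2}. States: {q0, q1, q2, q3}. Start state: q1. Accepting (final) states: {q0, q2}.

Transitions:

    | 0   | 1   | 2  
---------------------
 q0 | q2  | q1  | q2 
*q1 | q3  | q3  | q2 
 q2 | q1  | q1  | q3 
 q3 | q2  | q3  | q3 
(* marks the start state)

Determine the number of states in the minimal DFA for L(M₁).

First remove the unreachable states {q0}; 3 states remain.
P0 = {q2} | {q1,q3}.
Split {q1,q3} by δ(·,0) → {q1} and {q3}.
Stable partition: {q2} | {q1} | {q3} — 3 equivalence classes.

3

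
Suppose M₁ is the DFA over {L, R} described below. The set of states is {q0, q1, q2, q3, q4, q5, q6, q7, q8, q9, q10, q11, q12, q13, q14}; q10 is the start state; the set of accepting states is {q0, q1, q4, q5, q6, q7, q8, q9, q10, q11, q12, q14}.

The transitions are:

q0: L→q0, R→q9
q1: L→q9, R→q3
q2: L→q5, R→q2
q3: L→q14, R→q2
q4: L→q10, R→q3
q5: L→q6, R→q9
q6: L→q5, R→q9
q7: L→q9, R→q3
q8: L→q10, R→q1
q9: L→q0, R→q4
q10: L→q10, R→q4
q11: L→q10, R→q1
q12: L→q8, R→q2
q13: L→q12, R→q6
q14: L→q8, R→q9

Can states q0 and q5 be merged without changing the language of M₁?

Yes

First remove the unreachable states {q7,q11,q12,q13}; 11 states remain.
Initial partition by acceptance: {q0,q1,q4,q5,q6,q8,q9,q10,q14} | {q2,q3}.
Split {q0,q1,q4,q5,q6,q8,q9,q10,q14} by δ(·,R) → {q0,q5,q6,q8,q9,q10,q14} and {q1,q4}.
On input R, block {q0,q5,q6,q8,q9,q10,q14} splits into {q0,q5,q6,q14} and {q8,q9,q10}.
On input L, block {q0,q5,q6,q14} splits into {q0,q5,q6} and {q14}.
Refine {q2,q3} on symbol L: members go to different blocks, giving {q2} and {q3}.
Refine {q8,q9,q10} on symbol L: members go to different blocks, giving {q8,q10} and {q9}.
Refine {q1,q4} on symbol L: members go to different blocks, giving {q1} and {q4}.
Refine {q8,q10} on symbol R: members go to different blocks, giving {q8} and {q10}.
The partition is now stable with 9 blocks: {q0,q5,q6} | {q2} | {q1} | {q8} | {q14} | {q3} | {q9} | {q4} | {q10}.
q0 and q5 lie in the same block of the stable partition, so they are equivalent — no string distinguishes them.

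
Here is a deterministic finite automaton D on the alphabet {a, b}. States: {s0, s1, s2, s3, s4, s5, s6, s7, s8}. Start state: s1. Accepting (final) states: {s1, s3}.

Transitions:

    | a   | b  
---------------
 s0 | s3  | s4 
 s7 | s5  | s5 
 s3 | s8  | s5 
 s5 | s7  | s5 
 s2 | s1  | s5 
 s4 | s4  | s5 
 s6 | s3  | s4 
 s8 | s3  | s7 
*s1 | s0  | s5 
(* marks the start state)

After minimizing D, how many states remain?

States {s2,s6} cannot be reached from the start state, so discard them.
P0 = {s1,s3} | {s0,s4,s5,s7,s8}.
Refine {s0,s4,s5,s7,s8} on symbol a: members go to different blocks, giving {s4,s5,s7} and {s0,s8}.
The partition is now stable with 3 blocks: {s1,s3} | {s4,s5,s7} | {s0,s8}.

3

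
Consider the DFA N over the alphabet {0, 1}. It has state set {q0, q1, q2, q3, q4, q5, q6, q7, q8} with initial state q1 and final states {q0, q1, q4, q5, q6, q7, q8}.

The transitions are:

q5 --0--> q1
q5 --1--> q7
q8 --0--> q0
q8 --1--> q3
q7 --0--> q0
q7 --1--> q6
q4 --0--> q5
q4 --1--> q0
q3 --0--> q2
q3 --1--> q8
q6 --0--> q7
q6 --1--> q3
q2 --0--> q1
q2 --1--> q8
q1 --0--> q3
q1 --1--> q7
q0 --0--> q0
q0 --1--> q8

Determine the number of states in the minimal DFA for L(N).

5

States {q4,q5} cannot be reached from the start state, so discard them.
Initial partition by acceptance: {q0,q1,q6,q7,q8} | {q2,q3}.
Refine {q0,q1,q6,q7,q8} on symbol 0: members go to different blocks, giving {q0,q6,q7,q8} and {q1}.
On input 1, block {q0,q6,q7,q8} splits into {q0,q7} and {q6,q8}.
On input 0, block {q2,q3} splits into {q2} and {q3}.
The partition is now stable with 5 blocks: {q0,q7} | {q2} | {q1} | {q6,q8} | {q3}.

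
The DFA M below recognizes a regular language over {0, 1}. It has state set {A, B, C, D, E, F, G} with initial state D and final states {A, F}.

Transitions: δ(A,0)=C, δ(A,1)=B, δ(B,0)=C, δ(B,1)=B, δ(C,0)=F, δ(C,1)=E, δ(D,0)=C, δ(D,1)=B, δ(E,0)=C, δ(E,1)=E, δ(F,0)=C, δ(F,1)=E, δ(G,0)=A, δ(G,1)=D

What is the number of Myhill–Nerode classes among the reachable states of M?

3

First remove the unreachable states {A,G}; 5 states remain.
Start with accepting vs non-accepting: {F} | {B,C,D,E}.
Split {B,C,D,E} by δ(·,0) → {B,D,E} and {C}.
The partition is now stable with 3 blocks: {F} | {B,D,E} | {C}.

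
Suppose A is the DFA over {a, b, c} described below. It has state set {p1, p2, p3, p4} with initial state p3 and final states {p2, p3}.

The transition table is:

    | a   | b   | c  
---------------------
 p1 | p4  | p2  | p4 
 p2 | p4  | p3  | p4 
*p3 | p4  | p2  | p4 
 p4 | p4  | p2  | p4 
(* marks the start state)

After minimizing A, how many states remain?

Reachable states from the start: {p2,p3,p4}. Unreachable: {p1} — drop them.
Initial partition by acceptance: {p2,p3} | {p4}.
No further refinement is possible. Final partition (2 blocks): {p2,p3} | {p4}.

2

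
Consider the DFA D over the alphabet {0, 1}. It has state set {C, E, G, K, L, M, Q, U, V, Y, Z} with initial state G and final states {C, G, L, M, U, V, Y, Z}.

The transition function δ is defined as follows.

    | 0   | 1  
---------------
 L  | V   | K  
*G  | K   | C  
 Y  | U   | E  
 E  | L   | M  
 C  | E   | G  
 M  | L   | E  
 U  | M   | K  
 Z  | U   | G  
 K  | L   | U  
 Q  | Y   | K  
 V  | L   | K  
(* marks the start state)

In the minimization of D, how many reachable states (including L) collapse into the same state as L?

4

Reachable states from the start: {C,E,G,K,L,M,U,V}. Unreachable: {Q,Y,Z} — drop them.
P0 = {C,G,L,M,U,V} | {E,K}.
Split {C,G,L,M,U,V} by δ(·,0) → {L,M,U,V} and {C,G}.
Stable partition: {L,M,U,V} | {E,K} | {C,G} — 3 equivalence classes.
State L belongs to the block {L,M,U,V}, which has 4 states.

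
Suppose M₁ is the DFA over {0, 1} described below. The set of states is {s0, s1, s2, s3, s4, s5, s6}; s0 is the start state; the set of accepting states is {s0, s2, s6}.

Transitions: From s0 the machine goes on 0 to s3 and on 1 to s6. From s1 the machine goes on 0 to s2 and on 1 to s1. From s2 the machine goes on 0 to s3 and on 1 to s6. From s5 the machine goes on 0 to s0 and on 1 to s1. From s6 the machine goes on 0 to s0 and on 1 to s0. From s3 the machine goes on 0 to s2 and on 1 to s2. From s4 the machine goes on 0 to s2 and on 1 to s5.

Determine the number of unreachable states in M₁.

BFS from s0 reaches {s0, s2, s3, s6}; the 3 state(s) s1, s4, s5 are never visited.

3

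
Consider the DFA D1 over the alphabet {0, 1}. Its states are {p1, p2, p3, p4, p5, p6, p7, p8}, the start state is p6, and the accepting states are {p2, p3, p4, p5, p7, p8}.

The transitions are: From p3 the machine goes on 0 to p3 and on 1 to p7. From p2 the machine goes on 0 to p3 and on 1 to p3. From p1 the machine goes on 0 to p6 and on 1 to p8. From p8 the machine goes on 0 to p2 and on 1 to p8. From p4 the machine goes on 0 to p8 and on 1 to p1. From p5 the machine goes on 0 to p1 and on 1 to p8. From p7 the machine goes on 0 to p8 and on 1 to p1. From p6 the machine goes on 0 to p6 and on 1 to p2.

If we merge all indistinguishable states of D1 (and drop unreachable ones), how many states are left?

States {p4,p5} cannot be reached from the start state, so discard them.
P0 = {p2,p3,p7,p8} | {p1,p6}.
On input 1, block {p2,p3,p7,p8} splits into {p2,p3,p8} and {p7}.
Refine {p2,p3,p8} on symbol 1: members go to different blocks, giving {p2,p8} and {p3}.
Refine {p2,p8} on symbol 0: members go to different blocks, giving {p2} and {p8}.
Refine {p1,p6} on symbol 1: members go to different blocks, giving {p1} and {p6}.
The partition is now stable with 6 blocks: {p2} | {p1} | {p7} | {p3} | {p8} | {p6}.

6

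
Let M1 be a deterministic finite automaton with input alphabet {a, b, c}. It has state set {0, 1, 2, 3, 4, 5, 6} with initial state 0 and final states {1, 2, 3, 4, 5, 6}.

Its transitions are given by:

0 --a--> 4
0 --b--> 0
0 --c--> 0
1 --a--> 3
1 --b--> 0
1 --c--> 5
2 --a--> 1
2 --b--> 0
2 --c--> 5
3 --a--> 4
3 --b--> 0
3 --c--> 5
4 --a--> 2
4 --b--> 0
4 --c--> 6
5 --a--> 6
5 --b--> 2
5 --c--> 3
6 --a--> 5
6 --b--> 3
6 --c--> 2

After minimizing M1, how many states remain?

3

All states are reachable from the start state.
P0 = {1,2,3,4,5,6} | {0}.
On input b, block {1,2,3,4,5,6} splits into {1,2,3,4} and {5,6}.
No further refinement is possible. Final partition (3 blocks): {1,2,3,4} | {0} | {5,6}.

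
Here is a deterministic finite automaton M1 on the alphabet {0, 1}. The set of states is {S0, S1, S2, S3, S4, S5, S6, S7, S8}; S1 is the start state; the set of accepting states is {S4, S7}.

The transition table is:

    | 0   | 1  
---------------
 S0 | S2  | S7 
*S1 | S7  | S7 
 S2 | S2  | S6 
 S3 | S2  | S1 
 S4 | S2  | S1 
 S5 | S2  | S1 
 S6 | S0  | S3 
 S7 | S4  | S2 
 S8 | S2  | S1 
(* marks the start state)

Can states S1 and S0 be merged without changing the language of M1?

First remove the unreachable states {S5,S8}; 7 states remain.
Start with accepting vs non-accepting: {S4,S7} | {S0,S1,S2,S3,S6}.
Split {S4,S7} by δ(·,0) → {S4} and {S7}.
Split {S0,S1,S2,S3,S6} by δ(·,0) → {S0,S2,S3,S6} and {S1}.
On input 1, block {S0,S2,S3,S6} splits into {S2,S6} and {S0} and {S3}.
Split {S2,S6} by δ(·,0) → {S2} and {S6}.
No further refinement is possible. Final partition (7 blocks): {S4} | {S2} | {S7} | {S1} | {S0} | {S3} | {S6}.
S1 and S0 end up in different blocks, so they are distinguishable. For instance, the string '0' is accepted from only S1.

No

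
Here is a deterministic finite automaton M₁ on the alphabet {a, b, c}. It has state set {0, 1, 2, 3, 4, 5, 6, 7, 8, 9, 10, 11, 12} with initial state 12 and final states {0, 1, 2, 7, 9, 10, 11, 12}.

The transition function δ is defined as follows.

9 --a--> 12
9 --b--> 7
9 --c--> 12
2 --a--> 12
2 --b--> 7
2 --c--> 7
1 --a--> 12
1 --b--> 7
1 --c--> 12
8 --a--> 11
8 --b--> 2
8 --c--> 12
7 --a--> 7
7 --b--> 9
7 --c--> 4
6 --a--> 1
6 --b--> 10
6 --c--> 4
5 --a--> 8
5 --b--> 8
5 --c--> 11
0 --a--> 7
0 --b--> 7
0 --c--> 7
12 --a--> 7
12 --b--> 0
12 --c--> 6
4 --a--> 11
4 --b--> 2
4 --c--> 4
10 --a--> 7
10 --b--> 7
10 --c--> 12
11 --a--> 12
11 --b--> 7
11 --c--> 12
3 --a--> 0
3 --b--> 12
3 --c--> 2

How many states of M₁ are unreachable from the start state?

No path from 12 leads to 3, 5, 8; the other 10 states are all reachable.

3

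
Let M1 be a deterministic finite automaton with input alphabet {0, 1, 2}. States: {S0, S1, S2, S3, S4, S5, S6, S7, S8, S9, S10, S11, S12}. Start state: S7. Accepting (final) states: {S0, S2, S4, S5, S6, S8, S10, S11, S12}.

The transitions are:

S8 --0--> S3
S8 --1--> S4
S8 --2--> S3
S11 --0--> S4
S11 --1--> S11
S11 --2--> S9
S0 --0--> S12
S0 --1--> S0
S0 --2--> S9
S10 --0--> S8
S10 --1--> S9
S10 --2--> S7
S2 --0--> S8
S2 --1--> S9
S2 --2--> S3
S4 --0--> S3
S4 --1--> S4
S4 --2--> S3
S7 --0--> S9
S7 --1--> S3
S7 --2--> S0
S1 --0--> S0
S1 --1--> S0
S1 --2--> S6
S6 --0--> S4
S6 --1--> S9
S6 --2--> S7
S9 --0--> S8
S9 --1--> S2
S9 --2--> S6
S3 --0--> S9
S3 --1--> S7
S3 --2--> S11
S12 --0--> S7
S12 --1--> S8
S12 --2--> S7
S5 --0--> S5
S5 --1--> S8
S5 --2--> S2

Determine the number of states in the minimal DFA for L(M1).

5

First remove the unreachable states {S1,S5,S10}; 10 states remain.
Initial partition by acceptance: {S0,S2,S4,S6,S8,S11,S12} | {S3,S7,S9}.
On input 0, block {S0,S2,S4,S6,S8,S11,S12} splits into {S0,S2,S6,S11} and {S4,S8,S12}.
Refine {S0,S2,S6,S11} on symbol 1: members go to different blocks, giving {S0,S11} and {S2,S6}.
On input 0, block {S3,S7,S9} splits into {S3,S7} and {S9}.
No further refinement is possible. Final partition (5 blocks): {S0,S11} | {S3,S7} | {S4,S8,S12} | {S2,S6} | {S9}.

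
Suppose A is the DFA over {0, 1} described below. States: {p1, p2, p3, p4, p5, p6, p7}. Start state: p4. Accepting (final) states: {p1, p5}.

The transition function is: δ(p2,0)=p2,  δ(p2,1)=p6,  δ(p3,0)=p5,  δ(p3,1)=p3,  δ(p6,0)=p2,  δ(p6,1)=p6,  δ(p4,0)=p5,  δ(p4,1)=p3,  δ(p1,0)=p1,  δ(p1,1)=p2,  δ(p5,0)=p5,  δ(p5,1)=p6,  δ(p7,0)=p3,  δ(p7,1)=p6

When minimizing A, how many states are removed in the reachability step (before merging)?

2

No path from p4 leads to p1, p7; the other 5 states are all reachable.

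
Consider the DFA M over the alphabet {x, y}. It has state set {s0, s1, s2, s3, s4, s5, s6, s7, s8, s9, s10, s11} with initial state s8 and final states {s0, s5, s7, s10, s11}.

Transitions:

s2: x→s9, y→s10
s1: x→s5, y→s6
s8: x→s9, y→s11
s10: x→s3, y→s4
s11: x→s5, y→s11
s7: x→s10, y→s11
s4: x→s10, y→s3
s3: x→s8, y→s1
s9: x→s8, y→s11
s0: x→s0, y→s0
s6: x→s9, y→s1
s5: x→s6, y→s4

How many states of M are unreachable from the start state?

3

BFS from s8 reaches {s1, s3, s4, s5, s6, s8, s9, s10, s11}; the 3 state(s) s0, s2, s7 are never visited.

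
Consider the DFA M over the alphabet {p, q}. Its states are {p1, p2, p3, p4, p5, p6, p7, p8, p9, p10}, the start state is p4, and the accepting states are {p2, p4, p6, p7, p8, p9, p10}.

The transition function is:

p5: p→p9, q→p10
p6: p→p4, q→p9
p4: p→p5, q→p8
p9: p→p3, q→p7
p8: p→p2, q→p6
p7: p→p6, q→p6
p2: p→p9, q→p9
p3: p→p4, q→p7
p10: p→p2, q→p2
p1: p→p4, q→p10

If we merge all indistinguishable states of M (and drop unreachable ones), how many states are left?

Reachable states from the start: {p2,p3,p4,p5,p6,p7,p8,p9,p10}. Unreachable: {p1} — drop them.
P0 = {p2,p4,p6,p7,p8,p9,p10} | {p3,p5}.
On input p, block {p2,p4,p6,p7,p8,p9,p10} splits into {p2,p6,p7,p8,p10} and {p4,p9}.
Split {p2,p6,p7,p8,p10} by δ(·,p) → {p7,p8,p10} and {p2,p6}.
The partition is now stable with 4 blocks: {p7,p8,p10} | {p3,p5} | {p4,p9} | {p2,p6}.

4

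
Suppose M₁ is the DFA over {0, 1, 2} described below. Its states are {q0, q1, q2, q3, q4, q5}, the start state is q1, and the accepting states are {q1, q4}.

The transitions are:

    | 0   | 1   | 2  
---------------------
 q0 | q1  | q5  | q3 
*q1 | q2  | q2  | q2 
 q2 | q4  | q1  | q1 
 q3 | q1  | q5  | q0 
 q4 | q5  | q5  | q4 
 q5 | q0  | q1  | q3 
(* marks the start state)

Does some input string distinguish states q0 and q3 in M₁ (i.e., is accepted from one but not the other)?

No

Start with accepting vs non-accepting: {q1,q4} | {q0,q2,q3,q5}.
Split {q1,q4} by δ(·,2) → {q1} and {q4}.
On input 0, block {q0,q2,q3,q5} splits into {q0,q3} and {q2} and {q5}.
No further refinement is possible. Final partition (5 blocks): {q1} | {q0,q3} | {q4} | {q2} | {q5}.
q0 and q3 lie in the same block of the stable partition, so they are equivalent — no string distinguishes them.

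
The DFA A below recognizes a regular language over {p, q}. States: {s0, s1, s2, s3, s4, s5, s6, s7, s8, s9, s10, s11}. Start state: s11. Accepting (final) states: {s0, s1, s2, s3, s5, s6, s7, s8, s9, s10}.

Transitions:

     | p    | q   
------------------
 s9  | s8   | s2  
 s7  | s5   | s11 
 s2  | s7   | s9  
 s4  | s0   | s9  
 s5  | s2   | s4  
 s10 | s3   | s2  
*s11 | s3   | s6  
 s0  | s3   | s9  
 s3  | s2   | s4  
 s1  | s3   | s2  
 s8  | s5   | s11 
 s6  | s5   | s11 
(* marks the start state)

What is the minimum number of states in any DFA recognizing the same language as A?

Reachable states from the start: {s0,s2,s3,s4,s5,s6,s7,s8,s9,s11}. Unreachable: {s1,s10} — drop them.
P0 = {s0,s2,s3,s5,s6,s7,s8,s9} | {s4,s11}.
Split {s0,s2,s3,s5,s6,s7,s8,s9} by δ(·,q) → {s3,s5,s6,s7,s8} and {s0,s2,s9}.
Split {s3,s5,s6,s7,s8} by δ(·,p) → {s6,s7,s8} and {s3,s5}.
Split {s4,s11} by δ(·,p) → {s4} and {s11}.
Refine {s0,s2,s9} on symbol p: members go to different blocks, giving {s2,s9} and {s0}.
Stable partition: {s6,s7,s8} | {s4} | {s2,s9} | {s3,s5} | {s11} | {s0} — 6 equivalence classes.

6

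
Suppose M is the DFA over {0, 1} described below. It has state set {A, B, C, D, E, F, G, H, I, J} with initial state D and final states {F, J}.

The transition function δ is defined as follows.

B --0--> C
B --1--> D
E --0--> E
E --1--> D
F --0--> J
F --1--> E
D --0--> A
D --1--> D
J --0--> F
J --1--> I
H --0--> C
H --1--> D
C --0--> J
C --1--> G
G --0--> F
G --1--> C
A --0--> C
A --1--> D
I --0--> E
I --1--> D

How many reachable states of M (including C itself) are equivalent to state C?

First remove the unreachable states {B,H}; 8 states remain.
Initial partition by acceptance: {F,J} | {A,C,D,E,G,I}.
On input 0, block {A,C,D,E,G,I} splits into {A,D,E,I} and {C,G}.
Refine {A,D,E,I} on symbol 0: members go to different blocks, giving {D,E,I} and {A}.
Refine {D,E,I} on symbol 0: members go to different blocks, giving {E,I} and {D}.
Stable partition: {F,J} | {E,I} | {C,G} | {A} | {D} — 5 equivalence classes.
The equivalence class containing C is {C,G}, of size 2.

2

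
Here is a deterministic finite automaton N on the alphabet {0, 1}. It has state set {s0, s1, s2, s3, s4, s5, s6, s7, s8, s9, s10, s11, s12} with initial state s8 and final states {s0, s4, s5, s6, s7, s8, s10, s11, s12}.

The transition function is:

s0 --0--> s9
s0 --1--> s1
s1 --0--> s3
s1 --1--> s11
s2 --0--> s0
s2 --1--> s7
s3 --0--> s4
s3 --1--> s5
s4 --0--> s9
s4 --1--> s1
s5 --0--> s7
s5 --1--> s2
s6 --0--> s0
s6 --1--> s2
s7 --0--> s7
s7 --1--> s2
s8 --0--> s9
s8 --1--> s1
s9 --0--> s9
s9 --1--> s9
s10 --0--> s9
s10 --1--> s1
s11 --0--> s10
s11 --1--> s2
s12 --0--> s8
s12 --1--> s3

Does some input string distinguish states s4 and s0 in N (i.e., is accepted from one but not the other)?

Reachable states from the start: {s0,s1,s2,s3,s4,s5,s7,s8,s9,s10,s11}. Unreachable: {s6,s12} — drop them.
Initial partition by acceptance: {s0,s4,s5,s7,s8,s10,s11} | {s1,s2,s3,s9}.
Split {s0,s4,s5,s7,s8,s10,s11} by δ(·,0) → {s0,s4,s8,s10} and {s5,s7,s11}.
Split {s1,s2,s3,s9} by δ(·,0) → {s1,s9} and {s2,s3}.
On input 0, block {s1,s9} splits into {s1} and {s9}.
Refine {s5,s7,s11} on symbol 0: members go to different blocks, giving {s5,s7} and {s11}.
Stable partition: {s0,s4,s8,s10} | {s1} | {s5,s7} | {s2,s3} | {s9} | {s11} — 6 equivalence classes.
s4 and s0 lie in the same block of the stable partition, so they are equivalent — no string distinguishes them.

No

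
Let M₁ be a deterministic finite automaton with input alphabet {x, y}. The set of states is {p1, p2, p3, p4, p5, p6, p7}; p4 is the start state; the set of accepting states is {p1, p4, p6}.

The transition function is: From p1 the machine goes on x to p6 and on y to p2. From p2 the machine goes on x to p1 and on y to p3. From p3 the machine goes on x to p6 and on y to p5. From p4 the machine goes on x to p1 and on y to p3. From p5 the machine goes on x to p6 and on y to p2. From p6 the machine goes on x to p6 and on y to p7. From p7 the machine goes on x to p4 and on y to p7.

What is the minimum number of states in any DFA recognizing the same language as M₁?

2

All states are reachable from the start state.
Initial partition by acceptance: {p1,p4,p6} | {p2,p3,p5,p7}.
The partition is now stable with 2 blocks: {p1,p4,p6} | {p2,p3,p5,p7}.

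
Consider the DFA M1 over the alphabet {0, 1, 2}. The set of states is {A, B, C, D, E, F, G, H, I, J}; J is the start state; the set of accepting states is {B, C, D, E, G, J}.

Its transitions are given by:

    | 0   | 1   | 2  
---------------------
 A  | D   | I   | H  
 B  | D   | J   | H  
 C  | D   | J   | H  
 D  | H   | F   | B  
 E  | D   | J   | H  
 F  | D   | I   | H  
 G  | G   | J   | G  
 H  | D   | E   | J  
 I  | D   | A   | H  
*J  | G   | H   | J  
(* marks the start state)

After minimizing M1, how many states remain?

Reachable states from the start: {A,B,D,E,F,G,H,I,J}. Unreachable: {C} — drop them.
P0 = {B,D,E,G,J} | {A,F,H,I}.
On input 0, block {B,D,E,G,J} splits into {B,E,G,J} and {D}.
On input 0, block {B,E,G,J} splits into {B,E} and {G,J}.
Split {A,F,H,I} by δ(·,1) → {A,F,I} and {H}.
Split {G,J} by δ(·,1) → {G} and {J}.
Stable partition: {B,E} | {A,F,I} | {D} | {G} | {H} | {J} — 6 equivalence classes.

6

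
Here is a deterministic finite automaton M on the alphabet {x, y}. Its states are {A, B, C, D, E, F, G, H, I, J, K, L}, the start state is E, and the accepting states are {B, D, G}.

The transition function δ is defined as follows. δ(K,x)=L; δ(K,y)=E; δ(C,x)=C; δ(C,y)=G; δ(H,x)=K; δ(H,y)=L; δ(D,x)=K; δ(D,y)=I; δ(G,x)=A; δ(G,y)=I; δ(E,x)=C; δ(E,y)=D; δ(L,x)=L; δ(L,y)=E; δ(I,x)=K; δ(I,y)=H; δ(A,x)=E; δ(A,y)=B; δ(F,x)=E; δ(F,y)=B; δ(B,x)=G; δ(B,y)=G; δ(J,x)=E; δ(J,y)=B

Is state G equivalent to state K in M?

No

States {F,J} cannot be reached from the start state, so discard them.
Start with accepting vs non-accepting: {B,D,G} | {A,C,E,H,I,K,L}.
On input x, block {B,D,G} splits into {D,G} and {B}.
On input y, block {A,C,E,H,I,K,L} splits into {H,I,K,L} and {C,E} and {A}.
On input x, block {D,G} splits into {D} and {G}.
Refine {H,I,K,L} on symbol y: members go to different blocks, giving {H,I} and {K,L}.
Split {H,I} by δ(·,y) → {H} and {I}.
Split {C,E} by δ(·,y) → {C} and {E}.
The partition is now stable with 9 blocks: {D} | {H} | {B} | {C} | {A} | {G} | {K,L} | {I} | {E}.
G and K end up in different blocks, so they are distinguishable. For instance, the string 'ε' is accepted from only G.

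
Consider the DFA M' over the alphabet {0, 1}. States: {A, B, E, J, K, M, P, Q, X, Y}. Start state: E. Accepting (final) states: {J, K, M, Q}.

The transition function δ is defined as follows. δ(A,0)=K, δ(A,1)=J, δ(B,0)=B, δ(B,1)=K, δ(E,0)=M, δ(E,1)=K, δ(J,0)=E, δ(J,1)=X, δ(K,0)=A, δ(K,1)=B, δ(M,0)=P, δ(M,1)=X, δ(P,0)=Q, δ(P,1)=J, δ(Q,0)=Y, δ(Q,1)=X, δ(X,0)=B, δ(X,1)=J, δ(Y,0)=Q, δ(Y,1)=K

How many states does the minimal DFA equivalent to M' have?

3

Every state is reachable, so we keep all 10.
P0 = {J,K,M,Q} | {A,B,E,P,X,Y}.
Split {A,B,E,P,X,Y} by δ(·,0) → {A,E,P,Y} and {B,X}.
The partition is now stable with 3 blocks: {J,K,M,Q} | {A,E,P,Y} | {B,X}.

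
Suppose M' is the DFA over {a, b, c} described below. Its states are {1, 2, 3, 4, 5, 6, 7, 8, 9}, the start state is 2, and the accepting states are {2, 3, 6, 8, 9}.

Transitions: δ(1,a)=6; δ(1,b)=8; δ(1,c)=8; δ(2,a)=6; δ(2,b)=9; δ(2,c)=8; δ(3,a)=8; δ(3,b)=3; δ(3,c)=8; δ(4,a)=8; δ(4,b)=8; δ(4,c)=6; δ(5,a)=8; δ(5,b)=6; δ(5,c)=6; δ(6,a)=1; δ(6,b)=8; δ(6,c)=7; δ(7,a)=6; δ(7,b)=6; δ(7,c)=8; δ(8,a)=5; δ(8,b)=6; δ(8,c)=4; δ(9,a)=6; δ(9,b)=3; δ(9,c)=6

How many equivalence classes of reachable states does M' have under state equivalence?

Initial partition by acceptance: {2,3,6,8,9} | {1,4,5,7}.
On input a, block {2,3,6,8,9} splits into {2,3,9} and {6,8}.
No further refinement is possible. Final partition (3 blocks): {2,3,9} | {1,4,5,7} | {6,8}.

3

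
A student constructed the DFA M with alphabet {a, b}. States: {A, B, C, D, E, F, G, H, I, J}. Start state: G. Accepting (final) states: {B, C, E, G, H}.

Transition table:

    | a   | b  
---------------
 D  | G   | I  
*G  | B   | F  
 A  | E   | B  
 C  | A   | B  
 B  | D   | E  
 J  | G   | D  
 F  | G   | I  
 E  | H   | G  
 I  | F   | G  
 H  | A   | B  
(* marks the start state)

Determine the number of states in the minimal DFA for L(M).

7

States {C,J} cannot be reached from the start state, so discard them.
Start with accepting vs non-accepting: {B,E,G,H} | {A,D,F,I}.
On input a, block {B,E,G,H} splits into {B,H} and {E,G}.
Refine {B,H} on symbol b: members go to different blocks, giving {B} and {H}.
On input a, block {A,D,F,I} splits into {A,D,F} and {I}.
Refine {A,D,F} on symbol b: members go to different blocks, giving {D,F} and {A}.
On input a, block {E,G} splits into {E} and {G}.
Stable partition: {B} | {D,F} | {E} | {H} | {I} | {A} | {G} — 7 equivalence classes.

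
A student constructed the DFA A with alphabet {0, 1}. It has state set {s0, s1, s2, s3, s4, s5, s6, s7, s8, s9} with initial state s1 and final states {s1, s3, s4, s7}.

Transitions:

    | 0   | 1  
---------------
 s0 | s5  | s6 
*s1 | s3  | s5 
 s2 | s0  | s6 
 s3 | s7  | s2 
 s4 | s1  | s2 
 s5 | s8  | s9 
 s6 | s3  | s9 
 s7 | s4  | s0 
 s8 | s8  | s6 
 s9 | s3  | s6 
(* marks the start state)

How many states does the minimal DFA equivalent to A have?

Initial partition by acceptance: {s1,s3,s4,s7} | {s0,s2,s5,s6,s8,s9}.
Refine {s0,s2,s5,s6,s8,s9} on symbol 0: members go to different blocks, giving {s0,s2,s5,s8} and {s6,s9}.
The partition is now stable with 3 blocks: {s1,s3,s4,s7} | {s0,s2,s5,s8} | {s6,s9}.

3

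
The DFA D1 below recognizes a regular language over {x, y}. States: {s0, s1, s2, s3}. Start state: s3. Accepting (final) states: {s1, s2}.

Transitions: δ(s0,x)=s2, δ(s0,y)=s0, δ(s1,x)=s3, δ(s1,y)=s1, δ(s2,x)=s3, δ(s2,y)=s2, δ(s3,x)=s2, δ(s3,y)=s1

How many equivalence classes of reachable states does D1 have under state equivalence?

2

First remove the unreachable states {s0}; 3 states remain.
Start with accepting vs non-accepting: {s1,s2} | {s3}.
No further refinement is possible. Final partition (2 blocks): {s1,s2} | {s3}.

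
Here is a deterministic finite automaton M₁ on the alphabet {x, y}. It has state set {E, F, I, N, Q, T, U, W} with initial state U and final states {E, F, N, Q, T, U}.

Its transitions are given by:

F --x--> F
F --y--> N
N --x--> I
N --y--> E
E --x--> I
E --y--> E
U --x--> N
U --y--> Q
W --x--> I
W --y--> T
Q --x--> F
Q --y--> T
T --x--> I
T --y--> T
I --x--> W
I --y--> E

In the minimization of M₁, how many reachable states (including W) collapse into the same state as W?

Every state is reachable, so we keep all 8.
P0 = {E,F,N,Q,T,U} | {I,W}.
Split {E,F,N,Q,T,U} by δ(·,x) → {F,Q,U} and {E,N,T}.
On input x, block {F,Q,U} splits into {F,Q} and {U}.
Stable partition: {F,Q} | {I,W} | {E,N,T} | {U} — 4 equivalence classes.
The equivalence class containing W is {I,W}, of size 2.

2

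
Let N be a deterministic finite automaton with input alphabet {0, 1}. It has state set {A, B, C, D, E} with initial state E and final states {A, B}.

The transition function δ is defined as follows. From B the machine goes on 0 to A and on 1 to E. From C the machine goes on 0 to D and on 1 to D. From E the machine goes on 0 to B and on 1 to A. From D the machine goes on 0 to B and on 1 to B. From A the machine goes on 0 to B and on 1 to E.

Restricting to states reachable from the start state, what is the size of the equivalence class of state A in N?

First remove the unreachable states {C,D}; 3 states remain.
Start with accepting vs non-accepting: {A,B} | {E}.
The partition is now stable with 2 blocks: {A,B} | {E}.
State A belongs to the block {A,B}, which has 2 states.

2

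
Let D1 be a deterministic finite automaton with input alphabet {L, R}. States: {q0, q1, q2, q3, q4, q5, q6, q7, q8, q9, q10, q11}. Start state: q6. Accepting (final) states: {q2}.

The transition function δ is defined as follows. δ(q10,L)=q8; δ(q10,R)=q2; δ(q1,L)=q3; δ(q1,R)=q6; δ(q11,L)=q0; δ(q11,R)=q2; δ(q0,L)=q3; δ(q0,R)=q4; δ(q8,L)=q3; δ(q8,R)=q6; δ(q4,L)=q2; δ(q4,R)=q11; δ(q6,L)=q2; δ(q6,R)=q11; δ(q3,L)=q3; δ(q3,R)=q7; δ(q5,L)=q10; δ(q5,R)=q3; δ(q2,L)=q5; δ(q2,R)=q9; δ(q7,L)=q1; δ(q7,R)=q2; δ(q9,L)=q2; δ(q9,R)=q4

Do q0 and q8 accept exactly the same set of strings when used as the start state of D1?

Initial partition by acceptance: {q2} | {q0,q1,q3,q4,q5,q6,q7,q8,q9,q10,q11}.
Split {q0,q1,q3,q4,q5,q6,q7,q8,q9,q10,q11} by δ(·,L) → {q0,q1,q3,q5,q7,q8,q10,q11} and {q4,q6,q9}.
Split {q0,q1,q3,q5,q7,q8,q10,q11} by δ(·,R) → {q0,q1,q8} and {q7,q10,q11} and {q3,q5}.
Refine {q4,q6,q9} on symbol R: members go to different blocks, giving {q4,q6} and {q9}.
Refine {q3,q5} on symbol L: members go to different blocks, giving {q3} and {q5}.
No further refinement is possible. Final partition (7 blocks): {q2} | {q0,q1,q8} | {q4,q6} | {q7,q10,q11} | {q3} | {q9} | {q5}.
q0 and q8 lie in the same block of the stable partition, so they are equivalent — no string distinguishes them.

Yes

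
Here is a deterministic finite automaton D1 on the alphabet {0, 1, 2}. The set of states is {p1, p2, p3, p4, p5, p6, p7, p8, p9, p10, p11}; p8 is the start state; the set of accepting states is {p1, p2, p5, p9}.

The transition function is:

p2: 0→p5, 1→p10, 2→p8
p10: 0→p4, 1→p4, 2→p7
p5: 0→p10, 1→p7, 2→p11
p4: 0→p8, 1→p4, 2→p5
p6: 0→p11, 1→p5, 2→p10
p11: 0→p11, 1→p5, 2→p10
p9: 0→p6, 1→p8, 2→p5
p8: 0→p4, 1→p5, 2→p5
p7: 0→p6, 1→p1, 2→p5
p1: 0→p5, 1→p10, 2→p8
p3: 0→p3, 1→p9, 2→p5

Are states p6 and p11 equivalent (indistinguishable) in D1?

First remove the unreachable states {p2,p3,p9}; 8 states remain.
Start with accepting vs non-accepting: {p1,p5} | {p4,p6,p7,p8,p10,p11}.
Refine {p1,p5} on symbol 0: members go to different blocks, giving {p1} and {p5}.
Split {p4,p6,p7,p8,p10,p11} by δ(·,1) → {p6,p8,p11} and {p4,p10} and {p7}.
Refine {p6,p8,p11} on symbol 0: members go to different blocks, giving {p6,p11} and {p8}.
Split {p4,p10} by δ(·,0) → {p4} and {p10}.
No further refinement is possible. Final partition (7 blocks): {p1} | {p6,p11} | {p5} | {p4} | {p7} | {p8} | {p10}.
p6 and p11 lie in the same block of the stable partition, so they are equivalent — no string distinguishes them.

Yes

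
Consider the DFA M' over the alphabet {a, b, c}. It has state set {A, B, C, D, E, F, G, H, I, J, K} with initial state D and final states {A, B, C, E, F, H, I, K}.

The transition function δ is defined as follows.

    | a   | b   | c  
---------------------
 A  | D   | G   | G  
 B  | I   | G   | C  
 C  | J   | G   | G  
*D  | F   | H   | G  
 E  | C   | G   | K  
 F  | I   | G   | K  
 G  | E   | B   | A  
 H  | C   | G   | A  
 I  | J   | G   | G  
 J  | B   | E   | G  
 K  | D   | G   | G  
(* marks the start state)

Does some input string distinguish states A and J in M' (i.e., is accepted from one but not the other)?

Yes

P0 = {A,B,C,E,F,H,I,K} | {D,G,J}.
On input a, block {A,B,C,E,F,H,I,K} splits into {A,C,I,K} and {B,E,F,H}.
Refine {D,G,J} on symbol c: members go to different blocks, giving {D,J} and {G}.
Stable partition: {A,C,I,K} | {D,J} | {B,E,F,H} | {G} — 4 equivalence classes.
A and J end up in different blocks, so they are distinguishable. For instance, the string 'ε' is accepted from only A.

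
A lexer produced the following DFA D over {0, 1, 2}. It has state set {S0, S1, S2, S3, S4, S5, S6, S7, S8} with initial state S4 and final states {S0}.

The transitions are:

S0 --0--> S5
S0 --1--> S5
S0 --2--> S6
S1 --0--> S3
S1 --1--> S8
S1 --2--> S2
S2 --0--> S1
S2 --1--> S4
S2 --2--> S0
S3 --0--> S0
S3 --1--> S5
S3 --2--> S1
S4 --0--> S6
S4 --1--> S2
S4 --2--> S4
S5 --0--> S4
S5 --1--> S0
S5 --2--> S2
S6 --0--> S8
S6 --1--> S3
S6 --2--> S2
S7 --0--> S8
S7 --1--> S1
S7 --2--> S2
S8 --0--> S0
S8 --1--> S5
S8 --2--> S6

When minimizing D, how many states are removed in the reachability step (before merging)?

Starting at S4 and following transitions, the reachable set is {S0, S1, S2, S3, S4, S5, S6, S8}. That leaves S7 unreachable — 1 in total.

1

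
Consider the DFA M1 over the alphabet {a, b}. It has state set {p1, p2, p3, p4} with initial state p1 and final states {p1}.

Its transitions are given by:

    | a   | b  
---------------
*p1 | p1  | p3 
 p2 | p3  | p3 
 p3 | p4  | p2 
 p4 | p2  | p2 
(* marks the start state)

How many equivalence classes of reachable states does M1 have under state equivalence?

2

Start with accepting vs non-accepting: {p1} | {p2,p3,p4}.
No further refinement is possible. Final partition (2 blocks): {p1} | {p2,p3,p4}.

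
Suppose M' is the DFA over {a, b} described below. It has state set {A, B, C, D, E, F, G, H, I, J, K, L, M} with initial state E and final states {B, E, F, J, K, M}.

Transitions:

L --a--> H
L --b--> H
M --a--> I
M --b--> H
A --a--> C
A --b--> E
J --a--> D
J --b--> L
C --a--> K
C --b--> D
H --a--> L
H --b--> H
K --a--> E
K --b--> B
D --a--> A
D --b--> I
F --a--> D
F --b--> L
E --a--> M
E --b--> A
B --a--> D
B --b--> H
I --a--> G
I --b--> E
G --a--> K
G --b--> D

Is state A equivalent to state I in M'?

Yes

Reachable states from the start: {A,B,C,D,E,G,H,I,K,L,M}. Unreachable: {F,J} — drop them.
Initial partition by acceptance: {B,E,K,M} | {A,C,D,G,H,I,L}.
On input a, block {B,E,K,M} splits into {B,M} and {E,K}.
Split {A,C,D,G,H,I,L} by δ(·,a) → {A,D,H,I,L} and {C,G}.
Refine {A,D,H,I,L} on symbol a: members go to different blocks, giving {D,H,L} and {A,I}.
Refine {B,M} on symbol a: members go to different blocks, giving {B} and {M}.
On input a, block {D,H,L} splits into {H,L} and {D}.
Split {E,K} by δ(·,a) → {E} and {K}.
The partition is now stable with 8 blocks: {B} | {H,L} | {E} | {C,G} | {A,I} | {M} | {D} | {K}.
A and I lie in the same block of the stable partition, so they are equivalent — no string distinguishes them.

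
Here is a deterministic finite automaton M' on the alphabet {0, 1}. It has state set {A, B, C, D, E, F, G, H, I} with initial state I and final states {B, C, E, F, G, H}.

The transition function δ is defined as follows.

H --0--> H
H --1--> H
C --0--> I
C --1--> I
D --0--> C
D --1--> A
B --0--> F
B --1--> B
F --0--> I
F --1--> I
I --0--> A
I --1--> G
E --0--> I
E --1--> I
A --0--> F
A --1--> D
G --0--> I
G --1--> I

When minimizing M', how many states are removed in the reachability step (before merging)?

3

BFS from I reaches {A, C, D, F, G, I}; the 3 state(s) B, E, H are never visited.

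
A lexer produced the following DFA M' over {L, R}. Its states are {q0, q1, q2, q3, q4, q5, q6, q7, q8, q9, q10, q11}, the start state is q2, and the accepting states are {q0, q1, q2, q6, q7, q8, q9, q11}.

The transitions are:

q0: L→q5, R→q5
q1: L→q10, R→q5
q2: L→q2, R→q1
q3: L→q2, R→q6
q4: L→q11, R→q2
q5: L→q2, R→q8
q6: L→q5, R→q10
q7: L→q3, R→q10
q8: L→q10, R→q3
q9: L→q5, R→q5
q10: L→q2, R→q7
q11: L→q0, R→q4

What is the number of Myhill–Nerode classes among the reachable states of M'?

States {q0,q4,q9,q11} cannot be reached from the start state, so discard them.
Start with accepting vs non-accepting: {q1,q2,q6,q7,q8} | {q3,q5,q10}.
Refine {q1,q2,q6,q7,q8} on symbol L: members go to different blocks, giving {q1,q6,q7,q8} and {q2}.
No further refinement is possible. Final partition (3 blocks): {q1,q6,q7,q8} | {q3,q5,q10} | {q2}.

3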